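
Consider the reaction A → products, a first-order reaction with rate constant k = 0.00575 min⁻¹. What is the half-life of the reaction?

120.5 min

Step 1: For a first-order reaction, t₁/₂ = ln(2)/k
Step 2: t₁/₂ = ln(2)/0.00575
Step 3: t₁/₂ = 0.6931/0.00575 = 120.5 min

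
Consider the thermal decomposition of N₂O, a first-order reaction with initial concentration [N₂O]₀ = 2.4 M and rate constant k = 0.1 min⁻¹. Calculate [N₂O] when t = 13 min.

0.6541 M

Step 1: For a first-order reaction: [N₂O] = [N₂O]₀ × e^(-kt)
Step 2: [N₂O] = 2.4 × e^(-0.1 × 13)
Step 3: [N₂O] = 2.4 × e^(-1.3)
Step 4: [N₂O] = 2.4 × 0.272532 = 0.6541 M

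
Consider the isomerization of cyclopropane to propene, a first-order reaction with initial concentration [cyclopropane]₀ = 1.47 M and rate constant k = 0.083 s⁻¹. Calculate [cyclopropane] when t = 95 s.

0.0005532 M

Step 1: For a first-order reaction: [cyclopropane] = [cyclopropane]₀ × e^(-kt)
Step 2: [cyclopropane] = 1.47 × e^(-0.083 × 95)
Step 3: [cyclopropane] = 1.47 × e^(-7.885)
Step 4: [cyclopropane] = 1.47 × 0.000376347 = 0.0005532 M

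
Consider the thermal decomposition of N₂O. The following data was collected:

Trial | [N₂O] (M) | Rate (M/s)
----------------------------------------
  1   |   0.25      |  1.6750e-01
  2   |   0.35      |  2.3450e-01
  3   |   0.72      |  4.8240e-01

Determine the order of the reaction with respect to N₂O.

first order (1)

Step 1: Compare trials to find order n where rate₂/rate₁ = ([N₂O]₂/[N₂O]₁)^n
Step 2: rate₂/rate₁ = 2.3450e-01/1.6750e-01 = 1.4
Step 3: [N₂O]₂/[N₂O]₁ = 0.35/0.25 = 1.4
Step 4: n = ln(1.4)/ln(1.4) = 1.00 ≈ 1
Step 5: The reaction is first order in N₂O.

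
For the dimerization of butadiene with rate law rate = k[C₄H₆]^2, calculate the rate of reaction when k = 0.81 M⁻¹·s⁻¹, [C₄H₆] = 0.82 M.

0.5446 M/s

Step 1: Identify the rate law: rate = k[C₄H₆]^2
Step 2: Substitute values: rate = 0.81 × (0.82)^2
Step 3: Calculate: rate = 0.81 × 0.6724 = 0.544644 M/s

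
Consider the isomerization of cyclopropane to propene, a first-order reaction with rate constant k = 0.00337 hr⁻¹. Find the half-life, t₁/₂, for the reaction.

205.7 hr

Step 1: For a first-order reaction, t₁/₂ = ln(2)/k
Step 2: t₁/₂ = ln(2)/0.00337
Step 3: t₁/₂ = 0.6931/0.00337 = 205.7 hr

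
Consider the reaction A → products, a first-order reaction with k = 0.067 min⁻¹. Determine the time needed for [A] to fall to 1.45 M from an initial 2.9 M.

10.35 min

Step 1: For first-order: t = ln([A]₀/[A])/k
Step 2: t = ln(2.9/1.45)/0.067
Step 3: t = ln(2)/0.067
Step 4: t = 0.6931/0.067 = 10.35 min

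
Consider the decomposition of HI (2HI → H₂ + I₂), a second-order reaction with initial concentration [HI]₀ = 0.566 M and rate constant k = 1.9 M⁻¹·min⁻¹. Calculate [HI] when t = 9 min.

0.053 M

Step 1: For a second-order reaction: 1/[HI] = 1/[HI]₀ + kt
Step 2: 1/[HI] = 1/0.566 + 1.9 × 9
Step 3: 1/[HI] = 1.767 + 17.1 = 18.87
Step 4: [HI] = 1/18.87 = 0.053 M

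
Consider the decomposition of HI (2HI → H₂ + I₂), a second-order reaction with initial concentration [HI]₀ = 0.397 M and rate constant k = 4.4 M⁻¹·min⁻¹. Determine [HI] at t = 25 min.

0.008887 M

Step 1: For a second-order reaction: 1/[HI] = 1/[HI]₀ + kt
Step 2: 1/[HI] = 1/0.397 + 4.4 × 25
Step 3: 1/[HI] = 2.519 + 110 = 112.5
Step 4: [HI] = 1/112.5 = 0.008887 M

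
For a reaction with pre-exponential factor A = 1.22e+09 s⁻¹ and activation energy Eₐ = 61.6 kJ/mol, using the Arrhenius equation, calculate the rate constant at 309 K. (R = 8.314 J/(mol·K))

4.71e-02 s⁻¹

Step 1: Use the Arrhenius equation: k = A × exp(-Eₐ/RT)
Step 2: Convert Eₐ to J/mol: 61.6 kJ/mol = 61600 J/mol
Step 3: Calculate the exponent: -Eₐ/(RT) = -61600/(8.314 × 309) = -23.97796
Step 4: k = 1.22e+09 × exp(-23.97796)
Step 5: k = 1.22e+09 × 3.85926e-11 = 4.7083e-02 s⁻¹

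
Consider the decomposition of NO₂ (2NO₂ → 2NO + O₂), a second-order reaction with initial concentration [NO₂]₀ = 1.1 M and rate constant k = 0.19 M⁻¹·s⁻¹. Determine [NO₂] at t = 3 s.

0.6761 M

Step 1: For a second-order reaction: 1/[NO₂] = 1/[NO₂]₀ + kt
Step 2: 1/[NO₂] = 1/1.1 + 0.19 × 3
Step 3: 1/[NO₂] = 0.9091 + 0.57 = 1.479
Step 4: [NO₂] = 1/1.479 = 0.6761 M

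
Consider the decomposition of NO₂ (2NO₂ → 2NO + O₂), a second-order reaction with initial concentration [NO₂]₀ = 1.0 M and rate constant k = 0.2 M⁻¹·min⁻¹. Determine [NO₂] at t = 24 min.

0.1724 M

Step 1: For a second-order reaction: 1/[NO₂] = 1/[NO₂]₀ + kt
Step 2: 1/[NO₂] = 1/1.0 + 0.2 × 24
Step 3: 1/[NO₂] = 1 + 4.8 = 5.8
Step 4: [NO₂] = 1/5.8 = 0.1724 M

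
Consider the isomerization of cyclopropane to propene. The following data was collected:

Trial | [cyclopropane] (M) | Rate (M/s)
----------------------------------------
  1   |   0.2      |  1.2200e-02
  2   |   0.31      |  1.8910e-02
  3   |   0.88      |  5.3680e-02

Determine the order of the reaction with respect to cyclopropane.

first order (1)

Step 1: Compare trials to find order n where rate₂/rate₁ = ([cyclopropane]₂/[cyclopropane]₁)^n
Step 2: rate₂/rate₁ = 1.8910e-02/1.2200e-02 = 1.55
Step 3: [cyclopropane]₂/[cyclopropane]₁ = 0.31/0.2 = 1.55
Step 4: n = ln(1.55)/ln(1.55) = 1.00 ≈ 1
Step 5: The reaction is first order in cyclopropane.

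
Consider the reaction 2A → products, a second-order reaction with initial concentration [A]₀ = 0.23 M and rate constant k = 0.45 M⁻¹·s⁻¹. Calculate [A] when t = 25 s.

0.06411 M

Step 1: For a second-order reaction: 1/[A] = 1/[A]₀ + kt
Step 2: 1/[A] = 1/0.23 + 0.45 × 25
Step 3: 1/[A] = 4.348 + 11.25 = 15.6
Step 4: [A] = 1/15.6 = 0.06411 M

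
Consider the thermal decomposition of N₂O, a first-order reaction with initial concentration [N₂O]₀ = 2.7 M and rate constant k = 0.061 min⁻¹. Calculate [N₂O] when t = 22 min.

0.7056 M

Step 1: For a first-order reaction: [N₂O] = [N₂O]₀ × e^(-kt)
Step 2: [N₂O] = 2.7 × e^(-0.061 × 22)
Step 3: [N₂O] = 2.7 × e^(-1.342)
Step 4: [N₂O] = 2.7 × 0.261323 = 0.7056 M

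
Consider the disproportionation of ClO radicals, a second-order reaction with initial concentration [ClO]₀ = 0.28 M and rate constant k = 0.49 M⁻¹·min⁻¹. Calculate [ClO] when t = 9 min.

0.1253 M

Step 1: For a second-order reaction: 1/[ClO] = 1/[ClO]₀ + kt
Step 2: 1/[ClO] = 1/0.28 + 0.49 × 9
Step 3: 1/[ClO] = 3.571 + 4.41 = 7.981
Step 4: [ClO] = 1/7.981 = 0.1253 M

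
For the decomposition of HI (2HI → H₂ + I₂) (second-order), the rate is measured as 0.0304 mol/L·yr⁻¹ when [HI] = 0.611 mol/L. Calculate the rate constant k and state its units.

0.08143 (mol/L)⁻¹·yr⁻¹

Step 1: rate = k[HI]^2, so k = rate / [HI]^2.
Step 2: k = 0.0304 / (0.611)^2 = 0.0304 / 0.3733.
Step 3: k = 0.08143 (mol/L)⁻¹·yr⁻¹.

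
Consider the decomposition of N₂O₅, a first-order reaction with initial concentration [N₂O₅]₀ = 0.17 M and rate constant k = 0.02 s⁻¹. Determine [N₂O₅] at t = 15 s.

0.1259 M

Step 1: For a first-order reaction: [N₂O₅] = [N₂O₅]₀ × e^(-kt)
Step 2: [N₂O₅] = 0.17 × e^(-0.02 × 15)
Step 3: [N₂O₅] = 0.17 × e^(-0.3)
Step 4: [N₂O₅] = 0.17 × 0.740818 = 0.1259 M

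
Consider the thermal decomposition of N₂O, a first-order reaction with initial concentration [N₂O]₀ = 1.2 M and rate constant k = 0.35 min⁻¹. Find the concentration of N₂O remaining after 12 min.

0.01799 M

Step 1: For a first-order reaction: [N₂O] = [N₂O]₀ × e^(-kt)
Step 2: [N₂O] = 1.2 × e^(-0.35 × 12)
Step 3: [N₂O] = 1.2 × e^(-4.2)
Step 4: [N₂O] = 1.2 × 0.0149956 = 0.01799 M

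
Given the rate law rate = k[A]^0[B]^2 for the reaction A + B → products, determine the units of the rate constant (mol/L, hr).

(mol/L)⁻¹·hr⁻¹

Step 1: Overall order = 0 + 2 = 2.
Step 2: rate has units mol/L·hr⁻¹; [A]^0[B]^2 has units (mol/L)^2.
Step 3: k = rate/([A]^0[B]^2), so units of k = (mol/L)^(1-2)·hr⁻¹ = (mol/L)⁻¹·hr⁻¹.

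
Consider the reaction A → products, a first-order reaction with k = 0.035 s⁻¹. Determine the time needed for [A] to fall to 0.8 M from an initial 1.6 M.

19.8 s

Step 1: For first-order: t = ln([A]₀/[A])/k
Step 2: t = ln(1.6/0.8)/0.035
Step 3: t = ln(2)/0.035
Step 4: t = 0.6931/0.035 = 19.8 s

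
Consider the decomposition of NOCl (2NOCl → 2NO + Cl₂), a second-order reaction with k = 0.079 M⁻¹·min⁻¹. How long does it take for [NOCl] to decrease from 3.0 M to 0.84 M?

10.85 min

Step 1: For second-order: t = (1/[NOCl] - 1/[NOCl]₀)/k
Step 2: t = (1/0.84 - 1/3.0)/0.079
Step 3: t = (1.19 - 0.3333)/0.079
Step 4: t = 0.8571/0.079 = 10.85 min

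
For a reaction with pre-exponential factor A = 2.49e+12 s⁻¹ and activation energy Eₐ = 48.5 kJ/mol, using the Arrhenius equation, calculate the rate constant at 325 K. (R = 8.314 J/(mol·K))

3.99e+04 s⁻¹

Step 1: Use the Arrhenius equation: k = A × exp(-Eₐ/RT)
Step 2: Convert Eₐ to J/mol: 48.5 kJ/mol = 48500 J/mol
Step 3: Calculate the exponent: -Eₐ/(RT) = -48500/(8.314 × 325) = -17.94933
Step 4: k = 2.49e+12 × exp(-17.94933)
Step 5: k = 2.49e+12 × 1.60216e-08 = 3.9894e+04 s⁻¹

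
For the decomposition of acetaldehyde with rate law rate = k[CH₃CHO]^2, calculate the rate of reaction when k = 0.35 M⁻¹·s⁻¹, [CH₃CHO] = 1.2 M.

0.504 M/s

Step 1: Identify the rate law: rate = k[CH₃CHO]^2
Step 2: Substitute values: rate = 0.35 × (1.2)^2
Step 3: Calculate: rate = 0.35 × 1.44 = 0.504 M/s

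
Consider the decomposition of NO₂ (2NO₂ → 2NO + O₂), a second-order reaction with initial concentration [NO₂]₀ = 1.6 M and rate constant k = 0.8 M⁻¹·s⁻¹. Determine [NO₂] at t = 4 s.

0.2614 M

Step 1: For a second-order reaction: 1/[NO₂] = 1/[NO₂]₀ + kt
Step 2: 1/[NO₂] = 1/1.6 + 0.8 × 4
Step 3: 1/[NO₂] = 0.625 + 3.2 = 3.825
Step 4: [NO₂] = 1/3.825 = 0.2614 M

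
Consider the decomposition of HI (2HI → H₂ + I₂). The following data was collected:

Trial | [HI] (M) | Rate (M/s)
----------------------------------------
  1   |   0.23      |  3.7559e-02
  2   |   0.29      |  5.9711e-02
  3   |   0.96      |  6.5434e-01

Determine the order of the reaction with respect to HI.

second order (2)

Step 1: Compare trials to find order n where rate₂/rate₁ = ([HI]₂/[HI]₁)^n
Step 2: rate₂/rate₁ = 5.9711e-02/3.7559e-02 = 1.59
Step 3: [HI]₂/[HI]₁ = 0.29/0.23 = 1.261
Step 4: n = ln(1.59)/ln(1.261) = 2.00 ≈ 2
Step 5: The reaction is second order in HI.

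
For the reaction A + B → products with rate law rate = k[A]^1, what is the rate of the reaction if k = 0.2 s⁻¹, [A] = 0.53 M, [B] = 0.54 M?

0.106 M/s

Step 1: The rate law is rate = k[A]^1
Step 2: Note that the rate does not depend on [B] (zero order in B).
Step 3: rate = 0.2 × (0.53)^1 = 0.106 M/s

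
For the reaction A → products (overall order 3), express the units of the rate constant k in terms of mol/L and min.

(mol/L)⁻²·min⁻¹

Step 1: For overall order n, rate = k × (concentration)^n.
Step 2: Rate has units mol/L·min⁻¹; concentration term has units (mol/L)^3.
Step 3: k = rate / (concentration)^n, so units of k = (mol/L)^(1-3)·min⁻¹ = (mol/L)⁻²·min⁻¹.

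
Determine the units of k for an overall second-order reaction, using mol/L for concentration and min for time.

(mol/L)⁻¹·min⁻¹

Step 1: For overall order n, rate = k × (concentration)^n.
Step 2: Rate has units mol/L·min⁻¹; concentration term has units (mol/L)^2.
Step 3: k = rate / (concentration)^n, so units of k = (mol/L)^(1-2)·min⁻¹ = (mol/L)⁻¹·min⁻¹.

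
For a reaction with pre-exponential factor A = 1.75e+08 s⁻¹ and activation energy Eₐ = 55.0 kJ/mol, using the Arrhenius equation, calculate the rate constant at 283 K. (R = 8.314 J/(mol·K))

1.23e-02 s⁻¹

Step 1: Use the Arrhenius equation: k = A × exp(-Eₐ/RT)
Step 2: Convert Eₐ to J/mol: 55.0 kJ/mol = 55000 J/mol
Step 3: Calculate the exponent: -Eₐ/(RT) = -55000/(8.314 × 283) = -23.37579
Step 4: k = 1.75e+08 × exp(-23.37579)
Step 5: k = 1.75e+08 × 7.04731e-11 = 1.2333e-02 s⁻¹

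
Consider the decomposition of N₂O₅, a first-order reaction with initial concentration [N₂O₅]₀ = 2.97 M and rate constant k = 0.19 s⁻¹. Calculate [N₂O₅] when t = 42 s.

0.001016 M

Step 1: For a first-order reaction: [N₂O₅] = [N₂O₅]₀ × e^(-kt)
Step 2: [N₂O₅] = 2.97 × e^(-0.19 × 42)
Step 3: [N₂O₅] = 2.97 × e^(-7.98)
Step 4: [N₂O₅] = 2.97 × 0.000342239 = 0.001016 M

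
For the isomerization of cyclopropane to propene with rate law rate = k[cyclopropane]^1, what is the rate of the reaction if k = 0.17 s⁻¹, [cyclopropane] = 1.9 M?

0.323 M/s

Step 1: Identify the rate law: rate = k[cyclopropane]^1
Step 2: Substitute values: rate = 0.17 × (1.9)^1
Step 3: Calculate: rate = 0.17 × 1.9 = 0.323 M/s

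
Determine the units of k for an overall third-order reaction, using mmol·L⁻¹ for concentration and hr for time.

(mmol·L⁻¹)⁻²·hr⁻¹

Step 1: For overall order n, rate = k × (concentration)^n.
Step 2: Rate has units mmol·L⁻¹·hr⁻¹; concentration term has units (mmol·L⁻¹)^3.
Step 3: k = rate / (concentration)^n, so units of k = (mmol·L⁻¹)^(1-3)·hr⁻¹ = (mmol·L⁻¹)⁻²·hr⁻¹.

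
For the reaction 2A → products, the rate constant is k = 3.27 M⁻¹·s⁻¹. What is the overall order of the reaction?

second order (2)

Step 1: The units of k for an nth-order reaction are (concentration)^(1-n)·(time)⁻¹.
Step 2: Here k has units M⁻¹·s⁻¹, so the concentration exponent is -1.
Step 3: 1 - n = -1 ⇒ n = 2. The reaction is second order.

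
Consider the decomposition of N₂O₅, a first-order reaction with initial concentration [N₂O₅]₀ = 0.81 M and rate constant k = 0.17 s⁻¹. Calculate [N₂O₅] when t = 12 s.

0.1053 M

Step 1: For a first-order reaction: [N₂O₅] = [N₂O₅]₀ × e^(-kt)
Step 2: [N₂O₅] = 0.81 × e^(-0.17 × 12)
Step 3: [N₂O₅] = 0.81 × e^(-2.04)
Step 4: [N₂O₅] = 0.81 × 0.130029 = 0.1053 M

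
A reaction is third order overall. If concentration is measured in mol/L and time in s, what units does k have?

(mol/L)⁻²·s⁻¹

Step 1: For overall order n, rate = k × (concentration)^n.
Step 2: Rate has units mol/L·s⁻¹; concentration term has units (mol/L)^3.
Step 3: k = rate / (concentration)^n, so units of k = (mol/L)^(1-3)·s⁻¹ = (mol/L)⁻²·s⁻¹.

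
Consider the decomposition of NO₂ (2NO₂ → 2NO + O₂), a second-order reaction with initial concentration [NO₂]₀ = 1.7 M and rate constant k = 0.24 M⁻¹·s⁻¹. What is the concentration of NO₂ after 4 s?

0.6459 M

Step 1: For a second-order reaction: 1/[NO₂] = 1/[NO₂]₀ + kt
Step 2: 1/[NO₂] = 1/1.7 + 0.24 × 4
Step 3: 1/[NO₂] = 0.5882 + 0.96 = 1.548
Step 4: [NO₂] = 1/1.548 = 0.6459 M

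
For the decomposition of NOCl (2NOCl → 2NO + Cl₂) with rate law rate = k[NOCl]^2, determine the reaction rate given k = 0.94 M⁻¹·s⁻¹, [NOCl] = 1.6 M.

2.406 M/s

Step 1: Identify the rate law: rate = k[NOCl]^2
Step 2: Substitute values: rate = 0.94 × (1.6)^2
Step 3: Calculate: rate = 0.94 × 2.56 = 2.4064 M/s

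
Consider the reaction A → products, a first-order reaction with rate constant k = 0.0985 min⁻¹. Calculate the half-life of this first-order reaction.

7.037 min

Step 1: For a first-order reaction, t₁/₂ = ln(2)/k
Step 2: t₁/₂ = ln(2)/0.0985
Step 3: t₁/₂ = 0.6931/0.0985 = 7.037 min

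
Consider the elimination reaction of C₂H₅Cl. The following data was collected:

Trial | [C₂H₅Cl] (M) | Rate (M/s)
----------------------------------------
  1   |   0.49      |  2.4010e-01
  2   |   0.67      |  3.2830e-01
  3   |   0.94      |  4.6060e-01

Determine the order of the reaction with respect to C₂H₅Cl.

first order (1)

Step 1: Compare trials to find order n where rate₂/rate₁ = ([C₂H₅Cl]₂/[C₂H₅Cl]₁)^n
Step 2: rate₂/rate₁ = 3.2830e-01/2.4010e-01 = 1.367
Step 3: [C₂H₅Cl]₂/[C₂H₅Cl]₁ = 0.67/0.49 = 1.367
Step 4: n = ln(1.367)/ln(1.367) = 1.00 ≈ 1
Step 5: The reaction is first order in C₂H₅Cl.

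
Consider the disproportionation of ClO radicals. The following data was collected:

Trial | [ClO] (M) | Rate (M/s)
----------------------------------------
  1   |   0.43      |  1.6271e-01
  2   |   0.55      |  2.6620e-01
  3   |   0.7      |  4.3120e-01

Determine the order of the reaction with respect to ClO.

second order (2)

Step 1: Compare trials to find order n where rate₂/rate₁ = ([ClO]₂/[ClO]₁)^n
Step 2: rate₂/rate₁ = 2.6620e-01/1.6271e-01 = 1.636
Step 3: [ClO]₂/[ClO]₁ = 0.55/0.43 = 1.279
Step 4: n = ln(1.636)/ln(1.279) = 2.00 ≈ 2
Step 5: The reaction is second order in ClO.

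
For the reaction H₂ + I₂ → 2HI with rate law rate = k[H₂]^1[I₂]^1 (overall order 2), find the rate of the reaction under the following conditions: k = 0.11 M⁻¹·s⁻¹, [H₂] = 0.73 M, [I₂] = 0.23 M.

0.01847 M/s

Step 1: The rate law is rate = k[H₂]^1[I₂]^1, overall order = 1+1 = 2
Step 2: Substitute values: rate = 0.11 × (0.73)^1 × (0.23)^1
Step 3: rate = 0.11 × 0.73 × 0.23 = 0.018469 M/s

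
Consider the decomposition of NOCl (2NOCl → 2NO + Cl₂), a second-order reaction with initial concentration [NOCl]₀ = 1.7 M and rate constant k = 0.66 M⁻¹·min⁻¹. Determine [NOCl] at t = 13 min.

0.1091 M

Step 1: For a second-order reaction: 1/[NOCl] = 1/[NOCl]₀ + kt
Step 2: 1/[NOCl] = 1/1.7 + 0.66 × 13
Step 3: 1/[NOCl] = 0.5882 + 8.58 = 9.168
Step 4: [NOCl] = 1/9.168 = 0.1091 M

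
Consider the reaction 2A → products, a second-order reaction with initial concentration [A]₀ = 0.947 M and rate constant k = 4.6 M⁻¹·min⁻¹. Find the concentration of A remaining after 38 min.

0.005686 M

Step 1: For a second-order reaction: 1/[A] = 1/[A]₀ + kt
Step 2: 1/[A] = 1/0.947 + 4.6 × 38
Step 3: 1/[A] = 1.056 + 174.8 = 175.9
Step 4: [A] = 1/175.9 = 0.005686 M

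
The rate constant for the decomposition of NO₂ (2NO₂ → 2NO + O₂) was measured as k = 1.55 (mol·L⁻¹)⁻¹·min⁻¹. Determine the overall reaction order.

second order (2)

Step 1: The units of k for an nth-order reaction are (concentration)^(1-n)·(time)⁻¹.
Step 2: Here k has units (mol·L⁻¹)⁻¹·min⁻¹, so the concentration exponent is -1.
Step 3: 1 - n = -1 ⇒ n = 2. The reaction is second order.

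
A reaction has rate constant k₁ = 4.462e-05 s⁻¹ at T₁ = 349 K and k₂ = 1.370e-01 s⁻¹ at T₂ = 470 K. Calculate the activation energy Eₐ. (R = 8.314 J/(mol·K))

90.5 kJ/mol

Step 1: Use the two-temperature Arrhenius form: ln(k₂/k₁) = -Eₐ/R × (1/T₂ - 1/T₁)
Step 2: ln(k₂/k₁) = ln(1.370e-01/4.462e-05) = ln(3070.37) = 8.02955
Step 3: 1/T₂ - 1/T₁ = 1/470 - 1/349 = -7.376699e-04 K⁻¹
Step 4: Eₐ = -R × ln(k₂/k₁) / (1/T₂ - 1/T₁) = -8.314 × 8.02955 / -7.376699e-04
Step 5: Eₐ = 9.0498e+04 J/mol = 90.5 kJ/mol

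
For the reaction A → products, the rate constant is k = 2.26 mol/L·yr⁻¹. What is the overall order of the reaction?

zeroth order (0)

Step 1: The units of k for an nth-order reaction are (concentration)^(1-n)·(time)⁻¹.
Step 2: Here k has units mol/L·yr⁻¹, so the concentration exponent is 1.
Step 3: 1 - n = 1 ⇒ n = 0. The reaction is zeroth order.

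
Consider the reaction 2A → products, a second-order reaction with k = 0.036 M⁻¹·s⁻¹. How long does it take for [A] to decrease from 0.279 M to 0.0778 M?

257.5 s

Step 1: For second-order: t = (1/[A] - 1/[A]₀)/k
Step 2: t = (1/0.0778 - 1/0.279)/0.036
Step 3: t = (12.85 - 3.584)/0.036
Step 4: t = 9.269/0.036 = 257.5 s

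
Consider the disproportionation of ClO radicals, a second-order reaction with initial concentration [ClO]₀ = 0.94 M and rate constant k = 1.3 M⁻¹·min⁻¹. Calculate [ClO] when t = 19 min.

0.03881 M

Step 1: For a second-order reaction: 1/[ClO] = 1/[ClO]₀ + kt
Step 2: 1/[ClO] = 1/0.94 + 1.3 × 19
Step 3: 1/[ClO] = 1.064 + 24.7 = 25.76
Step 4: [ClO] = 1/25.76 = 0.03881 M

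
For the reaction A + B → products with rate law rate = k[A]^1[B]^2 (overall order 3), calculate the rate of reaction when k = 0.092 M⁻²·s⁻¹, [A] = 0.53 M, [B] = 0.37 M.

0.006675 M/s

Step 1: The rate law is rate = k[A]^1[B]^2, overall order = 1+2 = 3
Step 2: Substitute values: rate = 0.092 × (0.53)^1 × (0.37)^2
Step 3: rate = 0.092 × 0.53 × 0.1369 = 0.00667524 M/s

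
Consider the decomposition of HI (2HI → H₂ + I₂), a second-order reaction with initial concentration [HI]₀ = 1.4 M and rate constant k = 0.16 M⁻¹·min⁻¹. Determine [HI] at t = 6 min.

0.5973 M

Step 1: For a second-order reaction: 1/[HI] = 1/[HI]₀ + kt
Step 2: 1/[HI] = 1/1.4 + 0.16 × 6
Step 3: 1/[HI] = 0.7143 + 0.96 = 1.674
Step 4: [HI] = 1/1.674 = 0.5973 M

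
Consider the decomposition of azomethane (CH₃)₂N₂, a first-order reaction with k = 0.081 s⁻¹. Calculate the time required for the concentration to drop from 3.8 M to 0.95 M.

17.11 s

Step 1: For first-order: t = ln([azomethane]₀/[azomethane])/k
Step 2: t = ln(3.8/0.95)/0.081
Step 3: t = ln(4)/0.081
Step 4: t = 1.386/0.081 = 17.11 s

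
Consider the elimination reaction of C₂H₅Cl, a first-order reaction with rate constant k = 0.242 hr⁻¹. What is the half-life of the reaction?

2.864 hr

Step 1: For a first-order reaction, t₁/₂ = ln(2)/k
Step 2: t₁/₂ = ln(2)/0.242
Step 3: t₁/₂ = 0.6931/0.242 = 2.864 hr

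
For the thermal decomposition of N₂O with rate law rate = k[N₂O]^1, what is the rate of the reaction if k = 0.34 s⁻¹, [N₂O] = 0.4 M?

0.136 M/s

Step 1: Identify the rate law: rate = k[N₂O]^1
Step 2: Substitute values: rate = 0.34 × (0.4)^1
Step 3: Calculate: rate = 0.34 × 0.4 = 0.136 M/s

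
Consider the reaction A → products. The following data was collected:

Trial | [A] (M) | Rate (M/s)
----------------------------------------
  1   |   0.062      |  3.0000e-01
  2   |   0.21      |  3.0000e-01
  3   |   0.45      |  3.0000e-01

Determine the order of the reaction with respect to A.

zeroth order (0)

Step 1: Compare trials - when concentration changes, rate stays constant.
Step 2: rate₂/rate₁ = 3.0000e-01/3.0000e-01 = 1
Step 3: [A]₂/[A]₁ = 0.21/0.062 = 3.387
Step 4: Since rate ratio ≈ (conc ratio)^0, the reaction is zeroth order.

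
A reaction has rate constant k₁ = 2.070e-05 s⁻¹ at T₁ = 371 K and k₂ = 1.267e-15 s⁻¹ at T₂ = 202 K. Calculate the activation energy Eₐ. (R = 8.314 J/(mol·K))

86.7 kJ/mol

Step 1: Use the two-temperature Arrhenius form: ln(k₂/k₁) = -Eₐ/R × (1/T₂ - 1/T₁)
Step 2: ln(k₂/k₁) = ln(1.267e-15/2.070e-05) = ln(6.12077e-11) = -23.5167
Step 3: 1/T₂ - 1/T₁ = 1/202 - 1/371 = 2.255077e-03 K⁻¹
Step 4: Eₐ = -R × ln(k₂/k₁) / (1/T₂ - 1/T₁) = -8.314 × -23.5167 / 2.255077e-03
Step 5: Eₐ = 8.6701e+04 J/mol = 86.7 kJ/mol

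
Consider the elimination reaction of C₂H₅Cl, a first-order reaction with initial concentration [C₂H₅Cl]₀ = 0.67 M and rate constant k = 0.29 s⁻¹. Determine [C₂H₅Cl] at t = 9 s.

0.04927 M

Step 1: For a first-order reaction: [C₂H₅Cl] = [C₂H₅Cl]₀ × e^(-kt)
Step 2: [C₂H₅Cl] = 0.67 × e^(-0.29 × 9)
Step 3: [C₂H₅Cl] = 0.67 × e^(-2.61)
Step 4: [C₂H₅Cl] = 0.67 × 0.0735345 = 0.04927 M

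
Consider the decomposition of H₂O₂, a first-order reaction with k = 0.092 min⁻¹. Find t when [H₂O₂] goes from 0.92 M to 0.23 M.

15.07 min

Step 1: For first-order: t = ln([H₂O₂]₀/[H₂O₂])/k
Step 2: t = ln(0.92/0.23)/0.092
Step 3: t = ln(4)/0.092
Step 4: t = 1.386/0.092 = 15.07 min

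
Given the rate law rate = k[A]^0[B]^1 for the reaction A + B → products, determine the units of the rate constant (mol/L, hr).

hr⁻¹

Step 1: Overall order = 0 + 1 = 1.
Step 2: rate has units mol/L·hr⁻¹; [A]^0[B]^1 has units (mol/L)^1.
Step 3: k = rate/([A]^0[B]^1), so units of k = (mol/L)^(1-1)·hr⁻¹ = hr⁻¹.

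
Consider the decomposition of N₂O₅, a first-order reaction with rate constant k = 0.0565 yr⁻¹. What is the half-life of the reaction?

12.27 yr

Step 1: For a first-order reaction, t₁/₂ = ln(2)/k
Step 2: t₁/₂ = ln(2)/0.0565
Step 3: t₁/₂ = 0.6931/0.0565 = 12.27 yr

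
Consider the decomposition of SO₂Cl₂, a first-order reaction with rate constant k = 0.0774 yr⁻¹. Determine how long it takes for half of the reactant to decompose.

8.955 yr

Step 1: For a first-order reaction, t₁/₂ = ln(2)/k
Step 2: t₁/₂ = ln(2)/0.0774
Step 3: t₁/₂ = 0.6931/0.0774 = 8.955 yr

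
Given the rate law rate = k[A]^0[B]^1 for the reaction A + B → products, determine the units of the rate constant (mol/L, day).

day⁻¹

Step 1: Overall order = 0 + 1 = 1.
Step 2: rate has units mol/L·day⁻¹; [A]^0[B]^1 has units (mol/L)^1.
Step 3: k = rate/([A]^0[B]^1), so units of k = (mol/L)^(1-1)·day⁻¹ = day⁻¹.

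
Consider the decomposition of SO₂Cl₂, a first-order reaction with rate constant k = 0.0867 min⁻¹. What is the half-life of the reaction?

7.995 min

Step 1: For a first-order reaction, t₁/₂ = ln(2)/k
Step 2: t₁/₂ = ln(2)/0.0867
Step 3: t₁/₂ = 0.6931/0.0867 = 7.995 min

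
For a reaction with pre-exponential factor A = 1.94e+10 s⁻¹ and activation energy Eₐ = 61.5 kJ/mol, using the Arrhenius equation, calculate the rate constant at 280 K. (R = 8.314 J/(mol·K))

6.52e-02 s⁻¹

Step 1: Use the Arrhenius equation: k = A × exp(-Eₐ/RT)
Step 2: Convert Eₐ to J/mol: 61.5 kJ/mol = 61500 J/mol
Step 3: Calculate the exponent: -Eₐ/(RT) = -61500/(8.314 × 280) = -26.41843
Step 4: k = 1.94e+10 × exp(-26.41843)
Step 5: k = 1.94e+10 × 3.36219e-12 = 6.5226e-02 s⁻¹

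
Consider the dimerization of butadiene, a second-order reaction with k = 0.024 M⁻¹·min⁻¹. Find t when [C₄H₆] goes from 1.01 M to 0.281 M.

107 min

Step 1: For second-order: t = (1/[C₄H₆] - 1/[C₄H₆]₀)/k
Step 2: t = (1/0.281 - 1/1.01)/0.024
Step 3: t = (3.559 - 0.9901)/0.024
Step 4: t = 2.569/0.024 = 107 min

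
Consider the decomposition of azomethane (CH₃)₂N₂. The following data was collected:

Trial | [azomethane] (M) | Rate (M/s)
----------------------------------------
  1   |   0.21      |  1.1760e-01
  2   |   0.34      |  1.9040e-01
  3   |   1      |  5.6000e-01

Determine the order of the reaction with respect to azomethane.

first order (1)

Step 1: Compare trials to find order n where rate₂/rate₁ = ([azomethane]₂/[azomethane]₁)^n
Step 2: rate₂/rate₁ = 1.9040e-01/1.1760e-01 = 1.619
Step 3: [azomethane]₂/[azomethane]₁ = 0.34/0.21 = 1.619
Step 4: n = ln(1.619)/ln(1.619) = 1.00 ≈ 1
Step 5: The reaction is first order in azomethane.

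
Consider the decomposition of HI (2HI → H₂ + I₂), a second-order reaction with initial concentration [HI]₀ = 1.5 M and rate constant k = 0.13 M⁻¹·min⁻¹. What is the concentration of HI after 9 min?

0.5445 M

Step 1: For a second-order reaction: 1/[HI] = 1/[HI]₀ + kt
Step 2: 1/[HI] = 1/1.5 + 0.13 × 9
Step 3: 1/[HI] = 0.6667 + 1.17 = 1.837
Step 4: [HI] = 1/1.837 = 0.5445 M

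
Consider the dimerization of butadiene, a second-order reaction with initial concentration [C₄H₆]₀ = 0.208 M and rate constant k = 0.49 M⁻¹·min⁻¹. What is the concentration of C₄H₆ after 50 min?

0.03412 M

Step 1: For a second-order reaction: 1/[C₄H₆] = 1/[C₄H₆]₀ + kt
Step 2: 1/[C₄H₆] = 1/0.208 + 0.49 × 50
Step 3: 1/[C₄H₆] = 4.808 + 24.5 = 29.31
Step 4: [C₄H₆] = 1/29.31 = 0.03412 M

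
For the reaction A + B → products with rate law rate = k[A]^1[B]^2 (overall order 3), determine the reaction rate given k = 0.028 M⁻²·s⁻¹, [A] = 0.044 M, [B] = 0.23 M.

6.517e-05 M/s

Step 1: The rate law is rate = k[A]^1[B]^2, overall order = 1+2 = 3
Step 2: Substitute values: rate = 0.028 × (0.044)^1 × (0.23)^2
Step 3: rate = 0.028 × 0.044 × 0.0529 = 6.51728e-05 M/s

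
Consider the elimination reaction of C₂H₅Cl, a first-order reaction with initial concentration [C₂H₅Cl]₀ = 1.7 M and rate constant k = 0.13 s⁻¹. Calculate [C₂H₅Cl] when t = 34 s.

0.02046 M

Step 1: For a first-order reaction: [C₂H₅Cl] = [C₂H₅Cl]₀ × e^(-kt)
Step 2: [C₂H₅Cl] = 1.7 × e^(-0.13 × 34)
Step 3: [C₂H₅Cl] = 1.7 × e^(-4.42)
Step 4: [C₂H₅Cl] = 1.7 × 0.0120342 = 0.02046 M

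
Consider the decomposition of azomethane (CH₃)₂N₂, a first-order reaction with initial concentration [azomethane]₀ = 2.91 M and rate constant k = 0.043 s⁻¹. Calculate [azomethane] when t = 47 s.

0.3856 M

Step 1: For a first-order reaction: [azomethane] = [azomethane]₀ × e^(-kt)
Step 2: [azomethane] = 2.91 × e^(-0.043 × 47)
Step 3: [azomethane] = 2.91 × e^(-2.021)
Step 4: [azomethane] = 2.91 × 0.132523 = 0.3856 M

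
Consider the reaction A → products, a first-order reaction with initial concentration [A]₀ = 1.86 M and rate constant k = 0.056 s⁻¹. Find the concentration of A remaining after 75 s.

0.02789 M

Step 1: For a first-order reaction: [A] = [A]₀ × e^(-kt)
Step 2: [A] = 1.86 × e^(-0.056 × 75)
Step 3: [A] = 1.86 × e^(-4.2)
Step 4: [A] = 1.86 × 0.0149956 = 0.02789 M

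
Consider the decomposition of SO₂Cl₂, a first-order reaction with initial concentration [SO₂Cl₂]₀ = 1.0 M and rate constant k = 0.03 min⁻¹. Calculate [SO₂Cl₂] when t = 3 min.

0.9139 M

Step 1: For a first-order reaction: [SO₂Cl₂] = [SO₂Cl₂]₀ × e^(-kt)
Step 2: [SO₂Cl₂] = 1.0 × e^(-0.03 × 3)
Step 3: [SO₂Cl₂] = 1.0 × e^(-0.09)
Step 4: [SO₂Cl₂] = 1.0 × 0.913931 = 0.9139 M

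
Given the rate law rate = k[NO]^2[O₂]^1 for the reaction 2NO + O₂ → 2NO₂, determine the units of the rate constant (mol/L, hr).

(mol/L)⁻²·hr⁻¹

Step 1: Overall order = 2 + 1 = 3.
Step 2: rate has units mol/L·hr⁻¹; [NO]^2[O₂]^1 has units (mol/L)^3.
Step 3: k = rate/([NO]^2[O₂]^1), so units of k = (mol/L)^(1-3)·hr⁻¹ = (mol/L)⁻²·hr⁻¹.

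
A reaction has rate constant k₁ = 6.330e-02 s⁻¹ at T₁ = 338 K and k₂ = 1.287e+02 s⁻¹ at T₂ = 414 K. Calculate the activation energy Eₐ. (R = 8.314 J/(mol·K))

116.6 kJ/mol

Step 1: Use the two-temperature Arrhenius form: ln(k₂/k₁) = -Eₐ/R × (1/T₂ - 1/T₁)
Step 2: ln(k₂/k₁) = ln(1.287e+02/6.330e-02) = ln(2033.18) = 7.61735
Step 3: 1/T₂ - 1/T₁ = 1/414 - 1/338 = -5.431209e-04 K⁻¹
Step 4: Eₐ = -R × ln(k₂/k₁) / (1/T₂ - 1/T₁) = -8.314 × 7.61735 / -5.431209e-04
Step 5: Eₐ = 1.1661e+05 J/mol = 116.6 kJ/mol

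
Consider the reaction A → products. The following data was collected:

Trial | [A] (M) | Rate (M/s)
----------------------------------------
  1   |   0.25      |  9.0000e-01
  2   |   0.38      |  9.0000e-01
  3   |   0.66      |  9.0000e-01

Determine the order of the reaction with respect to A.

zeroth order (0)

Step 1: Compare trials - when concentration changes, rate stays constant.
Step 2: rate₂/rate₁ = 9.0000e-01/9.0000e-01 = 1
Step 3: [A]₂/[A]₁ = 0.38/0.25 = 1.52
Step 4: Since rate ratio ≈ (conc ratio)^0, the reaction is zeroth order.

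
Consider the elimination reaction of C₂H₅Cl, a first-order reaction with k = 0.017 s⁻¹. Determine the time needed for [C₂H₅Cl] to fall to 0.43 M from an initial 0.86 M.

40.77 s

Step 1: For first-order: t = ln([C₂H₅Cl]₀/[C₂H₅Cl])/k
Step 2: t = ln(0.86/0.43)/0.017
Step 3: t = ln(2)/0.017
Step 4: t = 0.6931/0.017 = 40.77 s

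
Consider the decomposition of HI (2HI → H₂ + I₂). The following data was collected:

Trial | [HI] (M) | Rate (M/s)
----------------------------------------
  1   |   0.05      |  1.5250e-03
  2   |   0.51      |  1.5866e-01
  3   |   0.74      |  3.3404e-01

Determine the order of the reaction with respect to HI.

second order (2)

Step 1: Compare trials to find order n where rate₂/rate₁ = ([HI]₂/[HI]₁)^n
Step 2: rate₂/rate₁ = 1.5866e-01/1.5250e-03 = 104
Step 3: [HI]₂/[HI]₁ = 0.51/0.05 = 10.2
Step 4: n = ln(104)/ln(10.2) = 2.00 ≈ 2
Step 5: The reaction is second order in HI.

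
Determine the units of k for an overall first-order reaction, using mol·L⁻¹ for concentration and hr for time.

hr⁻¹

Step 1: For overall order n, rate = k × (concentration)^n.
Step 2: Rate has units mol·L⁻¹·hr⁻¹; concentration term has units (mol·L⁻¹)^1.
Step 3: k = rate / (concentration)^n, so units of k = (mol·L⁻¹)^(1-1)·hr⁻¹ = hr⁻¹.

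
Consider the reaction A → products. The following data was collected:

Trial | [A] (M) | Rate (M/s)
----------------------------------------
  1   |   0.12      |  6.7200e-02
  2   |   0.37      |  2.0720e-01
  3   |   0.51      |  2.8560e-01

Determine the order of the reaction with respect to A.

first order (1)

Step 1: Compare trials to find order n where rate₂/rate₁ = ([A]₂/[A]₁)^n
Step 2: rate₂/rate₁ = 2.0720e-01/6.7200e-02 = 3.083
Step 3: [A]₂/[A]₁ = 0.37/0.12 = 3.083
Step 4: n = ln(3.083)/ln(3.083) = 1.00 ≈ 1
Step 5: The reaction is first order in A.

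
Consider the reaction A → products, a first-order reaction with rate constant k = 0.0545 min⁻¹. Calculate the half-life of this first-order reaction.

12.72 min

Step 1: For a first-order reaction, t₁/₂ = ln(2)/k
Step 2: t₁/₂ = ln(2)/0.0545
Step 3: t₁/₂ = 0.6931/0.0545 = 12.72 min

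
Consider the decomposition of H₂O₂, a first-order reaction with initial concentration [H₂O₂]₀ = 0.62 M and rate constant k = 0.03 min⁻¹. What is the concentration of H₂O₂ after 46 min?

0.156 M

Step 1: For a first-order reaction: [H₂O₂] = [H₂O₂]₀ × e^(-kt)
Step 2: [H₂O₂] = 0.62 × e^(-0.03 × 46)
Step 3: [H₂O₂] = 0.62 × e^(-1.38)
Step 4: [H₂O₂] = 0.62 × 0.251579 = 0.156 M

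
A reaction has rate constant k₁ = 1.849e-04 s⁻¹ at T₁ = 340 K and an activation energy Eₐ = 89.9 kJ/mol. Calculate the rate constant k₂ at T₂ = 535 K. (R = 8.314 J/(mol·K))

2.001e+01 s⁻¹

Step 1: Use the two-temperature Arrhenius form: ln(k₂/k₁) = -Eₐ/R × (1/T₂ - 1/T₁)
Step 2: Convert Eₐ to J/mol: 89.9 kJ/mol = 89900 J/mol
Step 3: 1/T₂ - 1/T₁ = 1/535 - 1/340 = -1.072018e-03 K⁻¹
Step 4: ln(k₂/k₁) = -89900/8.314 × -1.072018e-03 = 11.59182
Step 5: k₂ = k₁ × exp(11.59182) = 1.849e-04 × 1.08209e+05 = 2.001e+01 s⁻¹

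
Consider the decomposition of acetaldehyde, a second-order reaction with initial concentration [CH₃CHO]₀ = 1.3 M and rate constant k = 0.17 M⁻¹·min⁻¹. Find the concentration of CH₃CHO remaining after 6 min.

0.5589 M

Step 1: For a second-order reaction: 1/[CH₃CHO] = 1/[CH₃CHO]₀ + kt
Step 2: 1/[CH₃CHO] = 1/1.3 + 0.17 × 6
Step 3: 1/[CH₃CHO] = 0.7692 + 1.02 = 1.789
Step 4: [CH₃CHO] = 1/1.789 = 0.5589 M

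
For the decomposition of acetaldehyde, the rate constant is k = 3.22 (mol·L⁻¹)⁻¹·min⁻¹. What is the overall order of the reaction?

second order (2)

Step 1: The units of k for an nth-order reaction are (concentration)^(1-n)·(time)⁻¹.
Step 2: Here k has units (mol·L⁻¹)⁻¹·min⁻¹, so the concentration exponent is -1.
Step 3: 1 - n = -1 ⇒ n = 2. The reaction is second order.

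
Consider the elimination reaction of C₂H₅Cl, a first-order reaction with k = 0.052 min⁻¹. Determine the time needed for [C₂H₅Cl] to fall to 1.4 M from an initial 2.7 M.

12.63 min

Step 1: For first-order: t = ln([C₂H₅Cl]₀/[C₂H₅Cl])/k
Step 2: t = ln(2.7/1.4)/0.052
Step 3: t = ln(1.929)/0.052
Step 4: t = 0.6568/0.052 = 12.63 min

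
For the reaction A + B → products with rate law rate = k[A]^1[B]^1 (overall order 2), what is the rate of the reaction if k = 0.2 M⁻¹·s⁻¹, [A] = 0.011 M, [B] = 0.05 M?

0.00011 M/s

Step 1: The rate law is rate = k[A]^1[B]^1, overall order = 1+1 = 2
Step 2: Substitute values: rate = 0.2 × (0.011)^1 × (0.05)^1
Step 3: rate = 0.2 × 0.011 × 0.05 = 0.00011 M/s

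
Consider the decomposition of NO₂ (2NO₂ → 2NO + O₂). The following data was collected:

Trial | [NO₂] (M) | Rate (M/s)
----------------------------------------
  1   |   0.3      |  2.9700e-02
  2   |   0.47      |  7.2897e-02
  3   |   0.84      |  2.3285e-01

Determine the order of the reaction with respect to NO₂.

second order (2)

Step 1: Compare trials to find order n where rate₂/rate₁ = ([NO₂]₂/[NO₂]₁)^n
Step 2: rate₂/rate₁ = 7.2897e-02/2.9700e-02 = 2.454
Step 3: [NO₂]₂/[NO₂]₁ = 0.47/0.3 = 1.567
Step 4: n = ln(2.454)/ln(1.567) = 2.00 ≈ 2
Step 5: The reaction is second order in NO₂.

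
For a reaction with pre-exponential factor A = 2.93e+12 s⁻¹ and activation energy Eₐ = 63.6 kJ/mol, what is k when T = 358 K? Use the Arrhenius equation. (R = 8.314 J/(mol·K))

1.54e+03 s⁻¹

Step 1: Use the Arrhenius equation: k = A × exp(-Eₐ/RT)
Step 2: Convert Eₐ to J/mol: 63.6 kJ/mol = 63600 J/mol
Step 3: Calculate the exponent: -Eₐ/(RT) = -63600/(8.314 × 358) = -21.36801
Step 4: k = 2.93e+12 × exp(-21.36801)
Step 5: k = 2.93e+12 × 5.24797e-10 = 1.5377e+03 s⁻¹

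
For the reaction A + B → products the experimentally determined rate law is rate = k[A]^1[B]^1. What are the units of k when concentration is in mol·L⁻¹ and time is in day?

(mol·L⁻¹)⁻¹·day⁻¹

Step 1: Overall order = 1 + 1 = 2.
Step 2: rate has units mol·L⁻¹·day⁻¹; [A]^1[B]^1 has units (mol·L⁻¹)^2.
Step 3: k = rate/([A]^1[B]^1), so units of k = (mol·L⁻¹)^(1-2)·day⁻¹ = (mol·L⁻¹)⁻¹·day⁻¹.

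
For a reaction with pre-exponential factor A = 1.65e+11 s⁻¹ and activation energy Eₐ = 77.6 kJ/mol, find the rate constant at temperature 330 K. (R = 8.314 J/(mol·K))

8.59e-02 s⁻¹

Step 1: Use the Arrhenius equation: k = A × exp(-Eₐ/RT)
Step 2: Convert Eₐ to J/mol: 77.6 kJ/mol = 77600 J/mol
Step 3: Calculate the exponent: -Eₐ/(RT) = -77600/(8.314 × 330) = -28.28380
Step 4: k = 1.65e+11 × exp(-28.28380)
Step 5: k = 1.65e+11 × 5.20597e-13 = 8.5899e-02 s⁻¹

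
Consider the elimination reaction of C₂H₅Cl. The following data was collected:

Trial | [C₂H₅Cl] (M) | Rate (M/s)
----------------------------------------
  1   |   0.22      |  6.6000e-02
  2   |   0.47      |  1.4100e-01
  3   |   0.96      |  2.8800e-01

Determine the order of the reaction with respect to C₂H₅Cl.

first order (1)

Step 1: Compare trials to find order n where rate₂/rate₁ = ([C₂H₅Cl]₂/[C₂H₅Cl]₁)^n
Step 2: rate₂/rate₁ = 1.4100e-01/6.6000e-02 = 2.136
Step 3: [C₂H₅Cl]₂/[C₂H₅Cl]₁ = 0.47/0.22 = 2.136
Step 4: n = ln(2.136)/ln(2.136) = 1.00 ≈ 1
Step 5: The reaction is first order in C₂H₅Cl.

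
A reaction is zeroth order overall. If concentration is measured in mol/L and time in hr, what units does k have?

mol/L·hr⁻¹

Step 1: For overall order n, rate = k × (concentration)^n.
Step 2: Rate has units mol/L·hr⁻¹; concentration term has units (mol/L)^0.
Step 3: k = rate / (concentration)^n, so units of k = (mol/L)^(1-0)·hr⁻¹ = mol/L·hr⁻¹.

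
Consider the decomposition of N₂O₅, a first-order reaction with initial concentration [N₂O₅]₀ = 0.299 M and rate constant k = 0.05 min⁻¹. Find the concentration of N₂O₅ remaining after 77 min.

0.006363 M

Step 1: For a first-order reaction: [N₂O₅] = [N₂O₅]₀ × e^(-kt)
Step 2: [N₂O₅] = 0.299 × e^(-0.05 × 77)
Step 3: [N₂O₅] = 0.299 × e^(-3.85)
Step 4: [N₂O₅] = 0.299 × 0.0212797 = 0.006363 M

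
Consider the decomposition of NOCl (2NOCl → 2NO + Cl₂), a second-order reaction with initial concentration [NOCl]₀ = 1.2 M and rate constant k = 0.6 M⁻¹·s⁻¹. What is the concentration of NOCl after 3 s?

0.3797 M

Step 1: For a second-order reaction: 1/[NOCl] = 1/[NOCl]₀ + kt
Step 2: 1/[NOCl] = 1/1.2 + 0.6 × 3
Step 3: 1/[NOCl] = 0.8333 + 1.8 = 2.633
Step 4: [NOCl] = 1/2.633 = 0.3797 M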